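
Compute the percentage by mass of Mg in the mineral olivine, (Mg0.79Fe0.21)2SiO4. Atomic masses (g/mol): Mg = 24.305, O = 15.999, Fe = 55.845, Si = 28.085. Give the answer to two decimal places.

24.95 weight percent

M((Mg0.79Fe0.21)2SiO4) = 153.938 g/mol.
Mg contributes 1.58 × 24.305 = 38.402 g per mole.
38.402/153.938 = 0.2495 → 24.95%.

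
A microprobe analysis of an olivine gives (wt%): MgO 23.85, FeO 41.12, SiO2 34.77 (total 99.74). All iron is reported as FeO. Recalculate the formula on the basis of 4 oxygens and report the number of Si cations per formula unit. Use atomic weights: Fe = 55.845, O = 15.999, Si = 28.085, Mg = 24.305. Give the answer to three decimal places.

0.997 Si apfu

MgO: 23.85/40.304 = 0.59175 mol → 0.59175 mol Mg, 0.59175 mol O.
FeO: 41.12/71.844 = 0.57235 mol → 0.57235 mol Fe, 0.57235 mol O.
SiO2: 34.77/60.083 = 0.57870 mol → 0.57870 mol Si, 1.15740 mol O.
Total oxygen = 2.32150 mol. Normalization factor = 4/2.32150 = 1.72302.
Si per 4 O = 0.57870 × 1.72302 = 0.997.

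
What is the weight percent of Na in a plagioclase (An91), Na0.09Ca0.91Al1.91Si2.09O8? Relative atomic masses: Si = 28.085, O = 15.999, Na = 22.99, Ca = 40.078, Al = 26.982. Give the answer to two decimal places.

0.75 weight percent

Formula mass = 0.09*22.99 + 0.91*40.078 + 1.91*26.982 + 2.09*28.085 + 8*15.999 = 276.765 g/mol, of which 2.069 g is Na.
So Na makes up 2.069/276.765 = 0.0075 of the mass, i.e. 0.75%.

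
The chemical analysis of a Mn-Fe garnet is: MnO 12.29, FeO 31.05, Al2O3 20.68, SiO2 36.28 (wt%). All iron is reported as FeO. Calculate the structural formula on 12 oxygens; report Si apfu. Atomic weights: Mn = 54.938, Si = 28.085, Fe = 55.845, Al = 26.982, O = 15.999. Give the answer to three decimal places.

2.992 Si apfu

12.29 wt% MnO ÷ 70.937 g/mol = 0.17325 mol, giving 0.17325 Mn and 0.17325 O.
31.05 wt% FeO ÷ 71.844 g/mol = 0.43219 mol, giving 0.43219 Fe and 0.43219 O.
20.68 wt% Al2O3 ÷ 101.961 g/mol = 0.20282 mol, giving 0.40564 Al and 0.60846 O.
36.28 wt% SiO2 ÷ 60.083 g/mol = 0.60383 mol, giving 0.60383 Si and 1.20766 O.
Oxygen sums to 2.42156; scaling by 12/2.42156 = 4.95548 puts the formula on 12 O.
Si: 0.60383 × 4.95548 = 2.992 atoms per formula unit.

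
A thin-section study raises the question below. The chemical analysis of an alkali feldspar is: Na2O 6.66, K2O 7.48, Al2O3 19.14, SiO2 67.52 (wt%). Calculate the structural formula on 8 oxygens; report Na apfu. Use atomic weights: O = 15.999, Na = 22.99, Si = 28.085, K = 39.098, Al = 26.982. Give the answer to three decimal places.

Na2O: 6.66/61.979 = 0.10746 mol → 0.21492 mol Na, 0.10746 mol O.
K2O: 7.48/94.195 = 0.07941 mol → 0.15882 mol K, 0.07941 mol O.
Al2O3: 19.14/101.961 = 0.18772 mol → 0.37544 mol Al, 0.56316 mol O.
SiO2: 67.52/60.083 = 1.12378 mol → 1.12378 mol Si, 2.24756 mol O.
Total oxygen = 2.99759 mol. Normalization factor = 8/2.99759 = 2.66881.
Na per 8 O = 0.21492 × 2.66881 = 0.574.

0.574 Na apfu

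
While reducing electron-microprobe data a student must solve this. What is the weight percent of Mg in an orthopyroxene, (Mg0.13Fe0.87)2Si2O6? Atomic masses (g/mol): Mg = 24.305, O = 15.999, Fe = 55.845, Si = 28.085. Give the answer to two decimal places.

2.47 wt%

M((Mg0.13Fe0.87)2Si2O6) = 255.654 g/mol.
Mg contributes 0.26 × 24.305 = 6.319 g per mole.
6.319/255.654 = 0.0247 → 2.47%.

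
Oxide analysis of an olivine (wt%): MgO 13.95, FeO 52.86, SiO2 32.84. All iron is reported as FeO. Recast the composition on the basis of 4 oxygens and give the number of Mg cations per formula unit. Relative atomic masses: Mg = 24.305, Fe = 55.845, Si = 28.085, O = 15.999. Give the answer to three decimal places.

0.637 Mg apfu

MgO (M=40.304): mol = 0.34612; Mg = 0.34612, O = 0.34612.
FeO (M=71.844): mol = 0.73576; Fe = 0.73576, O = 0.73576.
SiO2 (M=60.083): mol = 0.54658; Si = 0.54658, O = 1.09316.
ΣO = 2.17504; factor = 4/ΣO = 1.83905.
Mg apfu = 0.34612 × 1.83905 = 0.637.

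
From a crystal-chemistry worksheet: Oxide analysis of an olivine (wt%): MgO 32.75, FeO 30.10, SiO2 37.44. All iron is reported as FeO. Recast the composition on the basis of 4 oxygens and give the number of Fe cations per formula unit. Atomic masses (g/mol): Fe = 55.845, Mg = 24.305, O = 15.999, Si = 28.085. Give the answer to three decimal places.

0.676 Fe apfu

MgO (M=40.304): mol = 0.81257; Mg = 0.81257, O = 0.81257.
FeO (M=71.844): mol = 0.41896; Fe = 0.41896, O = 0.41896.
SiO2 (M=60.083): mol = 0.62314; Si = 0.62314, O = 1.24628.
ΣO = 2.47781; factor = 4/ΣO = 1.61433.
Fe apfu = 0.41896 × 1.61433 = 0.676.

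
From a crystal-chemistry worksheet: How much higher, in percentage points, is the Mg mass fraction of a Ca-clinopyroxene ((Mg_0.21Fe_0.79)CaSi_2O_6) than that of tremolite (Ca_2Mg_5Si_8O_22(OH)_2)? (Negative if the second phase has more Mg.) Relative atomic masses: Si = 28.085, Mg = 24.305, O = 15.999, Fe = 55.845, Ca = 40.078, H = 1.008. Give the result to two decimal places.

First mineral: 5.104 g Mg in 241.464 g formula = 2.11 wt% Mg.
Second mineral: 121.525 g Mg in 812.353 g formula = 14.96 wt% Mg.
2.11% − 14.96% gives a difference of -12.85 percentage points.

-12.85 percentage points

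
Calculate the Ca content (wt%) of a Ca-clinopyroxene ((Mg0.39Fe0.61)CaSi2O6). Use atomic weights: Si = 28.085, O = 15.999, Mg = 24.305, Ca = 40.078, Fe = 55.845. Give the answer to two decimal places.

M((Mg0.39Fe0.61)CaSi2O6) = 235.786 g/mol.
Ca contributes 1 × 40.078 = 40.078 g per mole.
40.078/235.786 = 0.1700 → 17.00%.

17.00 wt%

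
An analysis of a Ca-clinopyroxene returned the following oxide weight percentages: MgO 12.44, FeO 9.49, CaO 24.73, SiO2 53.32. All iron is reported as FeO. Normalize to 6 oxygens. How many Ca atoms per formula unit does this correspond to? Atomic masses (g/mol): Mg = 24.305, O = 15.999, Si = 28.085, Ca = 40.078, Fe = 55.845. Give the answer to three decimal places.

0.996 Ca apfu

MgO: 12.44/40.304 = 0.30865 mol → 0.30865 mol Mg, 0.30865 mol O.
FeO: 9.49/71.844 = 0.13209 mol → 0.13209 mol Fe, 0.13209 mol O.
CaO: 24.73/56.077 = 0.44100 mol → 0.44100 mol Ca, 0.44100 mol O.
SiO2: 53.32/60.083 = 0.88744 mol → 0.88744 mol Si, 1.77488 mol O.
Total oxygen = 2.65662 mol. Normalization factor = 6/2.65662 = 2.25851.
Ca per 6 O = 0.44100 × 2.25851 = 0.996.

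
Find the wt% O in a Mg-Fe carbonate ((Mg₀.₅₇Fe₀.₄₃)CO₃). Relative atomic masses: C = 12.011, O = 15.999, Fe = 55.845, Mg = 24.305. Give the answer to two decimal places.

49.04 weight percent

Molar mass of (Mg₀.₅₇Fe₀.₄₃)CO₃: 0.57*24.305 + 0.43*55.845 + 1*12.011 + 3*15.999 = 97.875 g/mol.
Mass of O per formula unit: 3 × 15.999 = 47.997 g.
Weight fraction O = 47.997 / 97.875 = 0.4904.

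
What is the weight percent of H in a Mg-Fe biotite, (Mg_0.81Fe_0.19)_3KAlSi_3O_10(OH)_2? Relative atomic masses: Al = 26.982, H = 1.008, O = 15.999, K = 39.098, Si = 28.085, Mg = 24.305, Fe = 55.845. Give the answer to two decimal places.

Formula mass = 2.43·24.305 + 0.57·55.845 + 1·39.098 + 1·26.982 + 3·28.085 + 12·15.999 + 2·1.008 = 435.232 g/mol, of which 2.016 g is H.
So H makes up 2.016/435.232 = 0.0046 of the mass, i.e. 0.46%.

0.46 mass %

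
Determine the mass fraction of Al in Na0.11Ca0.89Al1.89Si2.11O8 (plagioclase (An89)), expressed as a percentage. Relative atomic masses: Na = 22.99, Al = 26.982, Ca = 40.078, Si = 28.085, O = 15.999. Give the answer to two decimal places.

18.45 mass %

M(Na0.11Ca0.89Al1.89Si2.11O8) = 276.446 g/mol.
Al contributes 1.89 × 26.982 = 50.996 g per mole.
50.996/276.446 = 0.1845 → 18.45%.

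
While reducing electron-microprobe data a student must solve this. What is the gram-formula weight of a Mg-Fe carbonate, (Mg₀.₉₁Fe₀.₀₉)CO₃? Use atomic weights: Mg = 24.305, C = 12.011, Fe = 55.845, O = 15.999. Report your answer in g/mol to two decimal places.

The formula mass is the sum 0.91×24.305 + 0.09×55.845 + 1×12.011 + 3×15.999.

87.15 g/mol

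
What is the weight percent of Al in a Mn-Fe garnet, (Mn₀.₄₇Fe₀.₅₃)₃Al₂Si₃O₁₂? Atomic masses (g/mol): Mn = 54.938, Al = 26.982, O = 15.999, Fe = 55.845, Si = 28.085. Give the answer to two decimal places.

M((Mn₀.₄₇Fe₀.₅₃)₃Al₂Si₃O₁₂) = 496.463 g/mol.
Al contributes 2 × 26.982 = 53.964 g per mole.
53.964/496.463 = 0.1087 → 10.87%.

10.87 wt%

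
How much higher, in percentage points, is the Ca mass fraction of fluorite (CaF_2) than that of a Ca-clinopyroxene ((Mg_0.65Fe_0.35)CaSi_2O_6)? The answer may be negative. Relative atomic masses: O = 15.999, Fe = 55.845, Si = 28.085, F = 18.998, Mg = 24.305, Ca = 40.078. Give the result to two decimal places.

M(CaF_2) = 78.074 g/mol, so wt% Ca = 40.078/78.074 × 100 = 51.33%.
M((Mg_0.65Fe_0.35)CaSi_2O_6) = 227.586 g/mol, so wt% Ca = 40.078/227.586 × 100 = 17.61%.
51.33 − 17.61 = 33.72 pp.

33.72 percentage points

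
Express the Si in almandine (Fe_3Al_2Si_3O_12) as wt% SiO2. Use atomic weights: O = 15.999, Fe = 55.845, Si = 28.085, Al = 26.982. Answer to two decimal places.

36.21 wt%

Molar mass of Fe_3Al_2Si_3O_12 = 3*55.845 + 2*26.982 + 3*28.085 + 12*15.999 = 497.742 g/mol.
Each formula unit contains 3 Si, equivalent to 3/1 = 3.0000 mol SiO2.
M(SiO2) = 1×28.085 + 2×15.999 = 60.083 g/mol.
Mass of SiO2 per formula unit = 3.0000 × 60.083 = 180.249 g.
SiO2 wt% = 180.249 / 497.742 × 100 = 36.21%.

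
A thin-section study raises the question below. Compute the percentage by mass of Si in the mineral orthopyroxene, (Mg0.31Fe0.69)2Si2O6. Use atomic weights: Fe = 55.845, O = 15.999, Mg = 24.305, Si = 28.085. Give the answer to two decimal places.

22.99 weight percent

Molar mass of (Mg0.31Fe0.69)2Si2O6: 0.62·24.305 + 1.38·55.845 + 2·28.085 + 6·15.999 = 244.299 g/mol.
Mass of Si per formula unit: 2 × 28.085 = 56.170 g.
Weight fraction Si = 56.170 / 244.299 = 0.2299.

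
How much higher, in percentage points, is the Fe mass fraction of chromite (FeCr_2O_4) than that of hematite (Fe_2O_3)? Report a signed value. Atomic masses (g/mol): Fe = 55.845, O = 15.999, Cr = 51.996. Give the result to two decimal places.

M(FeCr_2O_4) = 223.833 g/mol, so wt% Fe = 55.845/223.833 × 100 = 24.95%.
M(Fe_2O_3) = 159.687 g/mol, so wt% Fe = 111.690/159.687 × 100 = 69.94%.
24.95 − 69.94 = -44.99 pp.

-44.99 percentage points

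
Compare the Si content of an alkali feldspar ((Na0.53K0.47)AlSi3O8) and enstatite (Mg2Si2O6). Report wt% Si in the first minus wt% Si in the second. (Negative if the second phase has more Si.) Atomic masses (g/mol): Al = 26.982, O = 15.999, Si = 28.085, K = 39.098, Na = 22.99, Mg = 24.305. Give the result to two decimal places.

M((Na0.53K0.47)AlSi3O8) = 269.790 g/mol, so wt% Si = 84.255/269.790 × 100 = 31.23%.
M(Mg2Si2O6) = 200.774 g/mol, so wt% Si = 56.170/200.774 × 100 = 27.98%.
31.23 − 27.98 = 3.25 pp.

3.25 percentage points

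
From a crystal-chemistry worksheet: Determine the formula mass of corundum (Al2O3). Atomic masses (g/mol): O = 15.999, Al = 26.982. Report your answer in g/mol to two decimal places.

101.96 g/mol

The formula mass is the sum 2*26.982 + 3*15.999.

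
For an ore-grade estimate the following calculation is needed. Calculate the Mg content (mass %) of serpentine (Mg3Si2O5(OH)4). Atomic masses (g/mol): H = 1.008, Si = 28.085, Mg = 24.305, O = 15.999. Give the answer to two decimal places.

26.31 mass %

Molar mass of Mg3Si2O5(OH)4: 3·24.305 + 2·28.085 + 9·15.999 + 4·1.008 = 277.108 g/mol.
Mass of Mg per formula unit: 3 × 24.305 = 72.915 g.
Weight fraction Mg = 72.915 / 277.108 = 0.2631.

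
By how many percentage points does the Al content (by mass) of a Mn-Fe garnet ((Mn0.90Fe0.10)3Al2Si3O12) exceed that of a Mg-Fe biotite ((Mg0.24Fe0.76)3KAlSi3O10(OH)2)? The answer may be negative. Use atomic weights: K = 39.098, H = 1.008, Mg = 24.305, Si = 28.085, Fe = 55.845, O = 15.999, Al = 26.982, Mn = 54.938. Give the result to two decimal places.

Al in (Mn0.90Fe0.10)3Al2Si3O12: molar mass 495.293 g/mol; 2×26.982 = 53.964 g → 10.90 wt%.
Al in (Mg0.24Fe0.76)3KAlSi3O10(OH)2: molar mass 489.165 g/mol; 1×26.982 = 26.982 g → 5.52 wt%.
Difference = 10.90 − 5.52 = 5.38 percentage points.

5.38 percentage points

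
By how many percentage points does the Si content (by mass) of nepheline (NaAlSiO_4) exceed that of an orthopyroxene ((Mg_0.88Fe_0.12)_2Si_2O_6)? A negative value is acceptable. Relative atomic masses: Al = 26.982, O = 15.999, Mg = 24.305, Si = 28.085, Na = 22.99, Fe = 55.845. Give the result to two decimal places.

-7.19 percentage points

Si in NaAlSiO_4: molar mass 142.053 g/mol; 1×28.085 = 28.085 g → 19.77 wt%.
Si in (Mg_0.88Fe_0.12)_2Si_2O_6: molar mass 208.344 g/mol; 2×28.085 = 56.170 g → 26.96 wt%.
Difference = 19.77 − 26.96 = -7.19 percentage points.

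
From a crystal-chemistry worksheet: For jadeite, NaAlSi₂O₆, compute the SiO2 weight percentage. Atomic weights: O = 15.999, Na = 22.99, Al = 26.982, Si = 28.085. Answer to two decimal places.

Formula mass = 202.136 g/mol.
2 Si → 2.0000 mol SiO2 per formula unit; M(SiO2) = 60.083, so SiO2 mass = 120.166 g.
120.166/202.136 × 100 = 59.45 wt%.

59.45 wt%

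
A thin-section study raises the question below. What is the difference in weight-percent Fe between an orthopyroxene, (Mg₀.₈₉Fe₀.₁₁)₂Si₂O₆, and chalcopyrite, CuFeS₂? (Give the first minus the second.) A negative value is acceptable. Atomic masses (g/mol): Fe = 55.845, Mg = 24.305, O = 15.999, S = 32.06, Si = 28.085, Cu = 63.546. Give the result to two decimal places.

-24.52 percentage points

Fe in (Mg₀.₈₉Fe₀.₁₁)₂Si₂O₆: molar mass 207.713 g/mol; 0.22×55.845 = 12.286 g → 5.91 wt%.
Fe in CuFeS₂: molar mass 183.511 g/mol; 1×55.845 = 55.845 g → 30.43 wt%.
Difference = 5.91 − 30.43 = -24.52 percentage points.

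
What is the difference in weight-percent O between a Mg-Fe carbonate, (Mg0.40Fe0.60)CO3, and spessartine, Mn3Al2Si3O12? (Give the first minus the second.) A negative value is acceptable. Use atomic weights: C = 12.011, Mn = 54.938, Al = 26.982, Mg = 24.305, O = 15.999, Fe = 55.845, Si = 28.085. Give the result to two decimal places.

First mineral: 47.997 g O in 103.237 g formula = 46.49 wt% O.
Second mineral: 191.988 g O in 495.021 g formula = 38.78 wt% O.
46.49% − 38.78% gives a difference of 7.71 percentage points.

7.71 percentage points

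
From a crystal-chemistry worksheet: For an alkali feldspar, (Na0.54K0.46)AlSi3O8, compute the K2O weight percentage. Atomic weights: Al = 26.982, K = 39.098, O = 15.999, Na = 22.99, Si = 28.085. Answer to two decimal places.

M((Na0.54K0.46)AlSi3O8) = 269.629 g/mol; M(K2O) = 94.195 g/mol.
Moles K2O per formula unit = 0.46 K ÷ 2 = 0.2300.
K2O fraction = (0.2300 × 94.195) / 269.629 = 21.665/269.629 = 0.0804.

8.04 wt%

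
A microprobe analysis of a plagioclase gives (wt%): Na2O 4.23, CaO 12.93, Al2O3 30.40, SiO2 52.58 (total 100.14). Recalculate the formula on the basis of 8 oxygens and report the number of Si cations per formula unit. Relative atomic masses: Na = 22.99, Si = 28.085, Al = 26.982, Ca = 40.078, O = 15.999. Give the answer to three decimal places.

2.378 Si apfu

4.23 wt% Na2O ÷ 61.979 g/mol = 0.06825 mol, giving 0.13650 Na and 0.06825 O.
12.93 wt% CaO ÷ 56.077 g/mol = 0.23058 mol, giving 0.23058 Ca and 0.23058 O.
30.40 wt% Al2O3 ÷ 101.961 g/mol = 0.29815 mol, giving 0.59630 Al and 0.89445 O.
52.58 wt% SiO2 ÷ 60.083 g/mol = 0.87512 mol, giving 0.87512 Si and 1.75024 O.
Oxygen sums to 2.94352; scaling by 8/2.94352 = 2.71783 puts the formula on 8 O.
Si: 0.87512 × 2.71783 = 2.378 atoms per formula unit.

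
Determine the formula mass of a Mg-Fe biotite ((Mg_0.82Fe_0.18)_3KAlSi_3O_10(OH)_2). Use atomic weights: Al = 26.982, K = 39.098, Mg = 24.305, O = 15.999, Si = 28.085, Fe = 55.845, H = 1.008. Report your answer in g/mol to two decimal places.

M = 2.46*24.305 + 0.54*55.845 + 1*39.098 + 1*26.982 + 3*28.085 + 12*15.999 + 2*1.008

434.29 g/mol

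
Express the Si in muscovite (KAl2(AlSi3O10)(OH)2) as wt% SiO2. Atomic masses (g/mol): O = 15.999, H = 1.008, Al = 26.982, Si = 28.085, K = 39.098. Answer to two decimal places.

45.25 wt%

M(KAl2(AlSi3O10)(OH)2) = 398.303 g/mol; M(SiO2) = 60.083 g/mol.
Moles SiO2 per formula unit = 3 Si ÷ 1 = 3.0000.
SiO2 fraction = (3.0000 × 60.083) / 398.303 = 180.249/398.303 = 0.4525.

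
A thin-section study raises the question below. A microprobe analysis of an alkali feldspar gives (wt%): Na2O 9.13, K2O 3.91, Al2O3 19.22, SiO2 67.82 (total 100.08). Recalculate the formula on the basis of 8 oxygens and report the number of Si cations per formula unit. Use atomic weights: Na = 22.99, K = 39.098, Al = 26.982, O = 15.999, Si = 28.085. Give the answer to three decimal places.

Na2O: 9.13/61.979 = 0.14731 mol → 0.29462 mol Na, 0.14731 mol O.
K2O: 3.91/94.195 = 0.04151 mol → 0.08302 mol K, 0.04151 mol O.
Al2O3: 19.22/101.961 = 0.18850 mol → 0.37700 mol Al, 0.56550 mol O.
SiO2: 67.82/60.083 = 1.12877 mol → 1.12877 mol Si, 2.25754 mol O.
Total oxygen = 3.01186 mol. Normalization factor = 8/3.01186 = 2.65617.
Si per 8 O = 1.12877 × 2.65617 = 2.998.

2.998 Si apfu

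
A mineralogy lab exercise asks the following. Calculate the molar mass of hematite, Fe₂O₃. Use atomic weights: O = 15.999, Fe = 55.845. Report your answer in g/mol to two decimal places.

The formula mass is the sum 2×55.845 + 3×15.999.

159.69 g/mol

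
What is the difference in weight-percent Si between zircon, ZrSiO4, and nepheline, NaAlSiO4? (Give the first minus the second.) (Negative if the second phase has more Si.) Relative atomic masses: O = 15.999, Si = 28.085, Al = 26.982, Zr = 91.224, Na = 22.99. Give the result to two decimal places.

M(ZrSiO4) = 183.305 g/mol, so wt% Si = 28.085/183.305 × 100 = 15.32%.
M(NaAlSiO4) = 142.053 g/mol, so wt% Si = 28.085/142.053 × 100 = 19.77%.
15.32 − 19.77 = -4.45 pp.

-4.45 percentage points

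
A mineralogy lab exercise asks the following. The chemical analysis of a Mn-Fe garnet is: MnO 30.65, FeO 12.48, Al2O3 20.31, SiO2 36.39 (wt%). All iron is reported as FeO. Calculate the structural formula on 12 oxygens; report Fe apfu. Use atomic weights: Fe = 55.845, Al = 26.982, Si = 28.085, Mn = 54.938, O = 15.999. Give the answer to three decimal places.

MnO (M=70.937): mol = 0.43207; Mn = 0.43207, O = 0.43207.
FeO (M=71.844): mol = 0.17371; Fe = 0.17371, O = 0.17371.
Al2O3 (M=101.961): mol = 0.19919; Al = 0.39838, O = 0.59757.
SiO2 (M=60.083): mol = 0.60566; Si = 0.60566, O = 1.21132.
ΣO = 2.41467; factor = 12/ΣO = 4.96962.
Fe apfu = 0.17371 × 4.96962 = 0.863.

0.863 Fe apfu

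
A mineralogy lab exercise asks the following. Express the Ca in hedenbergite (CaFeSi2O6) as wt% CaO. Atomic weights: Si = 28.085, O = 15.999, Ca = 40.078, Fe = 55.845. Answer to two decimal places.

Molar mass of CaFeSi2O6 = 1*40.078 + 1*55.845 + 2*28.085 + 6*15.999 = 248.087 g/mol.
Each formula unit contains 1 Ca, equivalent to 1/1 = 1.0000 mol CaO.
M(CaO) = 1×40.078 + 1×15.999 = 56.077 g/mol.
Mass of CaO per formula unit = 1.0000 × 56.077 = 56.077 g.
CaO wt% = 56.077 / 248.087 × 100 = 22.60%.

22.60 wt%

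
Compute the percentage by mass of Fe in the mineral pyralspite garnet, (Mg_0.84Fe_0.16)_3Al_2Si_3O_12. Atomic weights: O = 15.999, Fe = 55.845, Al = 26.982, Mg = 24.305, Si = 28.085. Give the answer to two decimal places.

6.41 weight percent

Molar mass of (Mg_0.84Fe_0.16)_3Al_2Si_3O_12: 2.52·24.305 + 0.48·55.845 + 2·26.982 + 3·28.085 + 12·15.999 = 418.261 g/mol.
Mass of Fe per formula unit: 0.48 × 55.845 = 26.806 g.
Weight fraction Fe = 26.806 / 418.261 = 0.0641.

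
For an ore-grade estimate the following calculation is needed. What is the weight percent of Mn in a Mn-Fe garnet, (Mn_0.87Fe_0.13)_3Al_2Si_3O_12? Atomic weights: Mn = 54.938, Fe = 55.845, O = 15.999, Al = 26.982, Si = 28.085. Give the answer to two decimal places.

28.95 mass %

M((Mn_0.87Fe_0.13)_3Al_2Si_3O_12) = 495.375 g/mol.
Mn contributes 2.61 × 54.938 = 143.388 g per mole.
143.388/495.375 = 0.2895 → 28.95%.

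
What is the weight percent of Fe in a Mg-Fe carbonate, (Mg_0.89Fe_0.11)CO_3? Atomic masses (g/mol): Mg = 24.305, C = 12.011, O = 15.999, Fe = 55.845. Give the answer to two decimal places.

7.00 mass %

Formula mass = 0.89·24.305 + 0.11·55.845 + 1·12.011 + 3·15.999 = 87.782 g/mol, of which 6.143 g is Fe.
So Fe makes up 6.143/87.782 = 0.0700 of the mass, i.e. 7.00%.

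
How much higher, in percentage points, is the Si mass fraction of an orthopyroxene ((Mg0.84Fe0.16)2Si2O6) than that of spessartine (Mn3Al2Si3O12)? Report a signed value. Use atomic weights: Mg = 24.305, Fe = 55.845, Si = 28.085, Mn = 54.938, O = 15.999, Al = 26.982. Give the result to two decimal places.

9.62 percentage points

M((Mg0.84Fe0.16)2Si2O6) = 210.867 g/mol, so wt% Si = 56.170/210.867 × 100 = 26.64%.
M(Mn3Al2Si3O12) = 495.021 g/mol, so wt% Si = 84.255/495.021 × 100 = 17.02%.
26.64 − 17.02 = 9.62 pp.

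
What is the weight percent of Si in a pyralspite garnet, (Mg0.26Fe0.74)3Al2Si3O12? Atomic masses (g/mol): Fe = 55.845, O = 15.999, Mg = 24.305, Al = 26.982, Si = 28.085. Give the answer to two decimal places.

Molar mass of (Mg0.26Fe0.74)3Al2Si3O12: 0.78×24.305 + 2.22×55.845 + 2×26.982 + 3×28.085 + 12×15.999 = 473.141 g/mol.
Mass of Si per formula unit: 3 × 28.085 = 84.255 g.
Weight fraction Si = 84.255 / 473.141 = 0.1781.

17.81 wt%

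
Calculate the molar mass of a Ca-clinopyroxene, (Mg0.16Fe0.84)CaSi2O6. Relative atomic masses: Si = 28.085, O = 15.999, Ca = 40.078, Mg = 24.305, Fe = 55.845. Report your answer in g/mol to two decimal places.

243.04 g/mol

Mg: 0.16 × 24.305 = 3.8888
Fe: 0.84 × 55.845 = 46.9098
Ca: 1 × 40.078 = 40.0780
Si: 2 × 28.085 = 56.1700
O: 6 × 15.999 = 95.9940
Summing the contributions gives the formula mass.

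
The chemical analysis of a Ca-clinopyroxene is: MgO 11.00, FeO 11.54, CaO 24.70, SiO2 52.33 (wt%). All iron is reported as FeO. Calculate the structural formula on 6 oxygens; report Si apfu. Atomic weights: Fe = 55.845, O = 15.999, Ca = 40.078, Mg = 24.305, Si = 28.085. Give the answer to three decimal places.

MgO (M=40.304): mol = 0.27293; Mg = 0.27293, O = 0.27293.
FeO (M=71.844): mol = 0.16063; Fe = 0.16063, O = 0.16063.
CaO (M=56.077): mol = 0.44047; Ca = 0.44047, O = 0.44047.
SiO2 (M=60.083): mol = 0.87096; Si = 0.87096, O = 1.74192.
ΣO = 2.61595; factor = 6/ΣO = 2.29362.
Si apfu = 0.87096 × 2.29362 = 1.998.

1.998 Si apfu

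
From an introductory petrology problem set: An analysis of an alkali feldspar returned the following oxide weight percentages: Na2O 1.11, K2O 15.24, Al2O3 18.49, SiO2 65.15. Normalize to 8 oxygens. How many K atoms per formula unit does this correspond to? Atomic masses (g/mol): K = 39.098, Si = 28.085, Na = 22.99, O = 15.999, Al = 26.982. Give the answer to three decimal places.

Na2O (M=61.979): mol = 0.01791; Na = 0.03582, O = 0.01791.
K2O (M=94.195): mol = 0.16179; K = 0.32358, O = 0.16179.
Al2O3 (M=101.961): mol = 0.18134; Al = 0.36268, O = 0.54402.
SiO2 (M=60.083): mol = 1.08433; Si = 1.08433, O = 2.16866.
ΣO = 2.89238; factor = 8/ΣO = 2.76589.
K apfu = 0.32358 × 2.76589 = 0.895.

0.895 K apfu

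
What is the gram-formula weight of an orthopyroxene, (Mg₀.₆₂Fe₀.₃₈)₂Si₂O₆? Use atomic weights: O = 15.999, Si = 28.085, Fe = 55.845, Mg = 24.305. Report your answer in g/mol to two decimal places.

224.74 g/mol

The formula mass is the sum 1.24×24.305 + 0.76×55.845 + 2×28.085 + 6×15.999.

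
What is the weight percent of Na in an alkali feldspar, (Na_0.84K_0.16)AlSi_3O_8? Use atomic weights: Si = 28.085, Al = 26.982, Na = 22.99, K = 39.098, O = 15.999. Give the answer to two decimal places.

M((Na_0.84K_0.16)AlSi_3O_8) = 264.796 g/mol.
Na contributes 0.84 × 22.99 = 19.312 g per mole.
19.312/264.796 = 0.0729 → 7.29%.

7.29 weight percent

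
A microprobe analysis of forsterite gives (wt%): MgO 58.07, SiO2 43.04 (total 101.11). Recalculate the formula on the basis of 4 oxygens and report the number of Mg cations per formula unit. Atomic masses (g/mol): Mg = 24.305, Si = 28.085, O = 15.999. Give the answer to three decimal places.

2.006 Mg apfu

58.07 wt% MgO ÷ 40.304 g/mol = 1.44080 mol, giving 1.44080 Mg and 1.44080 O.
43.04 wt% SiO2 ÷ 60.083 g/mol = 0.71634 mol, giving 0.71634 Si and 1.43268 O.
Oxygen sums to 2.87348; scaling by 4/2.87348 = 1.39204 puts the formula on 4 O.
Mg: 1.44080 × 1.39204 = 2.006 atoms per formula unit.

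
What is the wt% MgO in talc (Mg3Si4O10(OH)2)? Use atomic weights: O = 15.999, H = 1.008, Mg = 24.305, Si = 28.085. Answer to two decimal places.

31.88 wt%

M(Mg3Si4O10(OH)2) = 379.259 g/mol; M(MgO) = 40.304 g/mol.
Moles MgO per formula unit = 3 Mg ÷ 1 = 3.0000.
MgO fraction = (3.0000 × 40.304) / 379.259 = 120.912/379.259 = 0.3188.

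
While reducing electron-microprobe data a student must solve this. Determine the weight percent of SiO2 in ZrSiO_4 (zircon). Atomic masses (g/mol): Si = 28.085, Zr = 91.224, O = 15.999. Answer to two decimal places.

M(ZrSiO_4) = 183.305 g/mol; M(SiO2) = 60.083 g/mol.
Moles SiO2 per formula unit = 1 Si ÷ 1 = 1.0000.
SiO2 fraction = (1.0000 × 60.083) / 183.305 = 60.083/183.305 = 0.3278.

32.78 wt%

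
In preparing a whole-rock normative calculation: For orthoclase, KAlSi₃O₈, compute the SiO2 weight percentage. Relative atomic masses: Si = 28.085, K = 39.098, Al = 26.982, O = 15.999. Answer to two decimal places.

M(KAlSi₃O₈) = 278.327 g/mol; M(SiO2) = 60.083 g/mol.
Moles SiO2 per formula unit = 3 Si ÷ 1 = 3.0000.
SiO2 fraction = (3.0000 × 60.083) / 278.327 = 180.249/278.327 = 0.6476.

64.76 wt%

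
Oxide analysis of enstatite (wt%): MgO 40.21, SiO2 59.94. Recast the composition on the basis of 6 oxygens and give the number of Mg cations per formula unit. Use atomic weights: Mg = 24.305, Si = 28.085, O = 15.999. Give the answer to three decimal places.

2.000 Mg apfu

40.21 wt% MgO ÷ 40.304 g/mol = 0.99767 mol, giving 0.99767 Mg and 0.99767 O.
59.94 wt% SiO2 ÷ 60.083 g/mol = 0.99762 mol, giving 0.99762 Si and 1.99524 O.
Oxygen sums to 2.99291; scaling by 6/2.99291 = 2.00474 puts the formula on 6 O.
Mg: 0.99767 × 2.00474 = 2.000 atoms per formula unit.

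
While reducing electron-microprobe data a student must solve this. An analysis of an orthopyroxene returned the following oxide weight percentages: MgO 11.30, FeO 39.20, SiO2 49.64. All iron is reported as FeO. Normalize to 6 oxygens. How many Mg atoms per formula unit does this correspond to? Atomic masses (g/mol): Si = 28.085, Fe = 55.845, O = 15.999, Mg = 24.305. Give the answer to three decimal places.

11.30 wt% MgO ÷ 40.304 g/mol = 0.28037 mol, giving 0.28037 Mg and 0.28037 O.
39.20 wt% FeO ÷ 71.844 g/mol = 0.54563 mol, giving 0.54563 Fe and 0.54563 O.
49.64 wt% SiO2 ÷ 60.083 g/mol = 0.82619 mol, giving 0.82619 Si and 1.65238 O.
Oxygen sums to 2.47838; scaling by 6/2.47838 = 2.42094 puts the formula on 6 O.
Mg: 0.28037 × 2.42094 = 0.679 atoms per formula unit.

0.679 Mg apfu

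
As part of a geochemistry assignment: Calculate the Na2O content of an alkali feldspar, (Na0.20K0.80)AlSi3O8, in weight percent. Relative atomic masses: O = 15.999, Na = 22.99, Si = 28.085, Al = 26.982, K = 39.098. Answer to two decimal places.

2.25 wt%

M((Na0.20K0.80)AlSi3O8) = 275.105 g/mol; M(Na2O) = 61.979 g/mol.
Moles Na2O per formula unit = 0.20 Na ÷ 2 = 0.1000.
Na2O fraction = (0.1000 × 61.979) / 275.105 = 6.198/275.105 = 0.0225.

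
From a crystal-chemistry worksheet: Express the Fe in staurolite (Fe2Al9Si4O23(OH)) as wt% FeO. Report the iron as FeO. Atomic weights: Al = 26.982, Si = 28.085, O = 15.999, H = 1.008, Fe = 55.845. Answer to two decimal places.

16.87 wt%

Formula mass = 851.852 g/mol.
2 Fe → 2.0000 mol FeO per formula unit; M(FeO) = 71.844, so FeO mass = 143.688 g.
143.688/851.852 × 100 = 16.87 wt%.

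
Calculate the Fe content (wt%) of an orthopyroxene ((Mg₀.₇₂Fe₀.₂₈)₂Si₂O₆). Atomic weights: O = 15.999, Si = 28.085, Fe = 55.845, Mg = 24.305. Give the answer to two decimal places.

14.32 wt%

Formula mass = 1.44·24.305 + 0.56·55.845 + 2·28.085 + 6·15.999 = 218.436 g/mol, of which 31.273 g is Fe.
So Fe makes up 31.273/218.436 = 0.1432 of the mass, i.e. 14.32%.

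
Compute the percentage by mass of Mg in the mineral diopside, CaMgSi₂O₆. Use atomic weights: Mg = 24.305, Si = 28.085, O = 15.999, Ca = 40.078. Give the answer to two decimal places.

M(CaMgSi₂O₆) = 216.547 g/mol.
Mg contributes 1 × 24.305 = 24.305 g per mole.
24.305/216.547 = 0.1122 → 11.22%.

11.22 wt%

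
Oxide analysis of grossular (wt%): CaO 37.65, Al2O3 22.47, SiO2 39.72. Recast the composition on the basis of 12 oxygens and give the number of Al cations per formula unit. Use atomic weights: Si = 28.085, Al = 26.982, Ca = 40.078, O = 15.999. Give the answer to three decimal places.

CaO (M=56.077): mol = 0.67140; Ca = 0.67140, O = 0.67140.
Al2O3 (M=101.961): mol = 0.22038; Al = 0.44076, O = 0.66114.
SiO2 (M=60.083): mol = 0.66109; Si = 0.66109, O = 1.32218.
ΣO = 2.65472; factor = 12/ΣO = 4.52025.
Al apfu = 0.44076 × 4.52025 = 1.992.

1.992 Al apfu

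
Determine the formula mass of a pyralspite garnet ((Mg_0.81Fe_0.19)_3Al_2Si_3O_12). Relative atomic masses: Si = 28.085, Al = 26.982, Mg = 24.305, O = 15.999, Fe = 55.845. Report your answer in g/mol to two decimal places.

M = 2.43*24.305 + 0.57*55.845 + 2*26.982 + 3*28.085 + 12*15.999

421.10 g/mol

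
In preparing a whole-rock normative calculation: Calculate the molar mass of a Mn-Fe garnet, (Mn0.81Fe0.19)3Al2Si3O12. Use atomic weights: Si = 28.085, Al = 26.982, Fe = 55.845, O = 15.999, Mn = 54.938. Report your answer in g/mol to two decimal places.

The formula mass is the sum 2.43*54.938 + 0.57*55.845 + 2*26.982 + 3*28.085 + 12*15.999.

495.54 g/mol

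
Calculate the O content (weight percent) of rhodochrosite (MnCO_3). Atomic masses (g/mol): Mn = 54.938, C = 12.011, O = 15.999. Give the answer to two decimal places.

41.76 weight percent

Formula mass = 1×54.938 + 1×12.011 + 3×15.999 = 114.946 g/mol, of which 47.997 g is O.
So O makes up 47.997/114.946 = 0.4176 of the mass, i.e. 41.76%.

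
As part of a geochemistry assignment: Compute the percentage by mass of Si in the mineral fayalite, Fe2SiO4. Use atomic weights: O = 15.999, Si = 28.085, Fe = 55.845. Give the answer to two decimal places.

13.78 wt%

Formula mass = 2*55.845 + 1*28.085 + 4*15.999 = 203.771 g/mol, of which 28.085 g is Si.
So Si makes up 28.085/203.771 = 0.1378 of the mass, i.e. 13.78%.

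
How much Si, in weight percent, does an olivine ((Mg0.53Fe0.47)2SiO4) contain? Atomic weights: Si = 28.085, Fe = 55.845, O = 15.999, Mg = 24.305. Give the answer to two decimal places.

M((Mg0.53Fe0.47)2SiO4) = 170.339 g/mol.
Si contributes 1 × 28.085 = 28.085 g per mole.
28.085/170.339 = 0.1649 → 16.49%.

16.49 weight percent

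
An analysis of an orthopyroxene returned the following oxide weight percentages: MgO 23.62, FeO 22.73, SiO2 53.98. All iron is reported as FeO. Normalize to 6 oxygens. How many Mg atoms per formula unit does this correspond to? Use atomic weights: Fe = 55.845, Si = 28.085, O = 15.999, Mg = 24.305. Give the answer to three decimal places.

1.303 Mg apfu

MgO (M=40.304): mol = 0.58605; Mg = 0.58605, O = 0.58605.
FeO (M=71.844): mol = 0.31638; Fe = 0.31638, O = 0.31638.
SiO2 (M=60.083): mol = 0.89842; Si = 0.89842, O = 1.79684.
ΣO = 2.69927; factor = 6/ΣO = 2.22282.
Mg apfu = 0.58605 × 2.22282 = 1.303.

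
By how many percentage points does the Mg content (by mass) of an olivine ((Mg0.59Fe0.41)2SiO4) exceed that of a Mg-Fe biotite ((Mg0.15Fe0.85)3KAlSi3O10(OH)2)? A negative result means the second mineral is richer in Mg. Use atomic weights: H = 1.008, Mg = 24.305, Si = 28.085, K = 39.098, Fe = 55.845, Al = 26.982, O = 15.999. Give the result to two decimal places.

First mineral: 28.680 g Mg in 166.554 g formula = 17.22 wt% Mg.
Second mineral: 10.937 g Mg in 497.681 g formula = 2.20 wt% Mg.
17.22% − 2.20% gives a difference of 15.02 percentage points.

15.02 percentage points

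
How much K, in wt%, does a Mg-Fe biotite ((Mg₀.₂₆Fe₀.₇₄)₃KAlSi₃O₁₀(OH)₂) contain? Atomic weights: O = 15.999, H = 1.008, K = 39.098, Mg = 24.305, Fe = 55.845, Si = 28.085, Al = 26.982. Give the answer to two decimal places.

8.02 wt%

M((Mg₀.₂₆Fe₀.₇₄)₃KAlSi₃O₁₀(OH)₂) = 487.273 g/mol.
K contributes 1 × 39.098 = 39.098 g per mole.
39.098/487.273 = 0.0802 → 8.02%.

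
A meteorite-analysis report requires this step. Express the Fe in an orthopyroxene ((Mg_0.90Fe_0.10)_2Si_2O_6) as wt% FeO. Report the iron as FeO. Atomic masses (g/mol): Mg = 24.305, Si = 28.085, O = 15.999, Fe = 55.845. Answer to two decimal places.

6.94 wt%

Formula mass = 207.082 g/mol.
0.20 Fe → 0.2000 mol FeO per formula unit; M(FeO) = 71.844, so FeO mass = 14.369 g.
14.369/207.082 × 100 = 6.94 wt%.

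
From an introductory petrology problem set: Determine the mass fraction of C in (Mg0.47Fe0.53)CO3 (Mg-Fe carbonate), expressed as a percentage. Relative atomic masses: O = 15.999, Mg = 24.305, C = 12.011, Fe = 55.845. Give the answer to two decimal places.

11.89 mass %

M((Mg0.47Fe0.53)CO3) = 101.029 g/mol.
C contributes 1 × 12.011 = 12.011 g per mole.
12.011/101.029 = 0.1189 → 11.89%.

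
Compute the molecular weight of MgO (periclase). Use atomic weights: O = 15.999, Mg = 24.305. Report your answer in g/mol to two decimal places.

40.30 g/mol

M = 1*24.305 + 1*15.999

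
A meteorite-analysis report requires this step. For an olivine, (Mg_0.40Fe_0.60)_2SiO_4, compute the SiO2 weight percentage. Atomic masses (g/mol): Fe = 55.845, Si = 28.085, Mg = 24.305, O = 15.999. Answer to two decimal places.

Formula mass = 178.539 g/mol.
1 Si → 1.0000 mol SiO2 per formula unit; M(SiO2) = 60.083, so SiO2 mass = 60.083 g.
60.083/178.539 × 100 = 33.65 wt%.

33.65 wt%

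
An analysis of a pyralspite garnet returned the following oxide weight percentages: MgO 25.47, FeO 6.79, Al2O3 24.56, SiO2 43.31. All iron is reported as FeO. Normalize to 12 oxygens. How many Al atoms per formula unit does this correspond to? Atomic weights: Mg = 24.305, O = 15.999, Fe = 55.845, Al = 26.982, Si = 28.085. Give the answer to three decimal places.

2.000 Al apfu

MgO (M=40.304): mol = 0.63195; Mg = 0.63195, O = 0.63195.
FeO (M=71.844): mol = 0.09451; Fe = 0.09451, O = 0.09451.
Al2O3 (M=101.961): mol = 0.24088; Al = 0.48176, O = 0.72264.
SiO2 (M=60.083): mol = 0.72084; Si = 0.72084, O = 1.44168.
ΣO = 2.89078; factor = 12/ΣO = 4.15113.
Al apfu = 0.48176 × 4.15113 = 2.000.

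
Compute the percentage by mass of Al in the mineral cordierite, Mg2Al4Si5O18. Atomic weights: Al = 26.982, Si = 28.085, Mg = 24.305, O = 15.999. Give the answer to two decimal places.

18.45 wt%

Molar mass of Mg2Al4Si5O18: 2×24.305 + 4×26.982 + 5×28.085 + 18×15.999 = 584.945 g/mol.
Mass of Al per formula unit: 4 × 26.982 = 107.928 g.
Weight fraction Al = 107.928 / 584.945 = 0.1845.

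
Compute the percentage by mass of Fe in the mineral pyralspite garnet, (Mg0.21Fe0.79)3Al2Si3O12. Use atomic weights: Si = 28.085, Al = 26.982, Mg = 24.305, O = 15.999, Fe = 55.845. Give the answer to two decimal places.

M((Mg0.21Fe0.79)3Al2Si3O12) = 477.872 g/mol.
Fe contributes 2.37 × 55.845 = 132.353 g per mole.
132.353/477.872 = 0.2770 → 27.70%.

27.70 wt%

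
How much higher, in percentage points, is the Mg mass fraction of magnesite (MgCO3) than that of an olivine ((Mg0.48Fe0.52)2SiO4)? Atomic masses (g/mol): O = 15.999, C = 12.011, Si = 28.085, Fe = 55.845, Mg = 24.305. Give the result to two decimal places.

M(MgCO3) = 84.313 g/mol, so wt% Mg = 24.305/84.313 × 100 = 28.83%.
M((Mg0.48Fe0.52)2SiO4) = 173.493 g/mol, so wt% Mg = 23.333/173.493 × 100 = 13.45%.
28.83 − 13.45 = 15.38 pp.

15.38 percentage points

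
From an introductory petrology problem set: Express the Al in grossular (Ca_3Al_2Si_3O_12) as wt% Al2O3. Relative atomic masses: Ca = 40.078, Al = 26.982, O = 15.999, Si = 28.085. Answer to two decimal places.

22.64 wt%

Molar mass of Ca_3Al_2Si_3O_12 = 3*40.078 + 2*26.982 + 3*28.085 + 12*15.999 = 450.441 g/mol.
Each formula unit contains 2 Al, equivalent to 2/2 = 1.0000 mol Al2O3.
M(Al2O3) = 2×26.982 + 3×15.999 = 101.961 g/mol.
Mass of Al2O3 per formula unit = 1.0000 × 101.961 = 101.961 g.
Al2O3 wt% = 101.961 / 450.441 × 100 = 22.64%.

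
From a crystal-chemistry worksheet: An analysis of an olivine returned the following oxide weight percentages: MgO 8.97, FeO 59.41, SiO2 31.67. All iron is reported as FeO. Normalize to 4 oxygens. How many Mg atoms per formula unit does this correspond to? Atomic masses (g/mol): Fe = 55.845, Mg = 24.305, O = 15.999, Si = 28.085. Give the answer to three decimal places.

0.423 Mg apfu

8.97 wt% MgO ÷ 40.304 g/mol = 0.22256 mol, giving 0.22256 Mg and 0.22256 O.
59.41 wt% FeO ÷ 71.844 g/mol = 0.82693 mol, giving 0.82693 Fe and 0.82693 O.
31.67 wt% SiO2 ÷ 60.083 g/mol = 0.52710 mol, giving 0.52710 Si and 1.05420 O.
Oxygen sums to 2.10369; scaling by 4/2.10369 = 1.90142 puts the formula on 4 O.
Mg: 0.22256 × 1.90142 = 0.423 atoms per formula unit.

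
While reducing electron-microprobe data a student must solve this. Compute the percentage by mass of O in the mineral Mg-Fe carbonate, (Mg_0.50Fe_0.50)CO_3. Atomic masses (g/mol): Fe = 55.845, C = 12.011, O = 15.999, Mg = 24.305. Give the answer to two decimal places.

47.96 weight percent

Molar mass of (Mg_0.50Fe_0.50)CO_3: 0.50×24.305 + 0.50×55.845 + 1×12.011 + 3×15.999 = 100.083 g/mol.
Mass of O per formula unit: 3 × 15.999 = 47.997 g.
Weight fraction O = 47.997 / 100.083 = 0.4796.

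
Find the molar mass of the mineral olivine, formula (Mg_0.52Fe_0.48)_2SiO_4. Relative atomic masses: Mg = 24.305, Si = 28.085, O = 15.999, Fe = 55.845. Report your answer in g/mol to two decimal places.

The formula mass is the sum 1.04(24.305) + 0.96(55.845) + 1(28.085) + 4(15.999).

170.97 g/mol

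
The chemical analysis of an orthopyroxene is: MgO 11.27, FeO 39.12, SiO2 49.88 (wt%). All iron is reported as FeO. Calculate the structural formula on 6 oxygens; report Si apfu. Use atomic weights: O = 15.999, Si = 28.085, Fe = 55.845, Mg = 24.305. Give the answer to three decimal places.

2.005 Si apfu

MgO (M=40.304): mol = 0.27962; Mg = 0.27962, O = 0.27962.
FeO (M=71.844): mol = 0.54451; Fe = 0.54451, O = 0.54451.
SiO2 (M=60.083): mol = 0.83018; Si = 0.83018, O = 1.66036.
ΣO = 2.48449; factor = 6/ΣO = 2.41498.
Si apfu = 0.83018 × 2.41498 = 2.005.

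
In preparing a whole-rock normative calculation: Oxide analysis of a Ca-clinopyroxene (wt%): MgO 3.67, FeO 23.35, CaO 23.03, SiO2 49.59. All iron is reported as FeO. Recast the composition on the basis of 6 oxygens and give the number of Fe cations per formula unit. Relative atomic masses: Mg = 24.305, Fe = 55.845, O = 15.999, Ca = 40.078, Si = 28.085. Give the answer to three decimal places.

MgO (M=40.304): mol = 0.09106; Mg = 0.09106, O = 0.09106.
FeO (M=71.844): mol = 0.32501; Fe = 0.32501, O = 0.32501.
CaO (M=56.077): mol = 0.41069; Ca = 0.41069, O = 0.41069.
SiO2 (M=60.083): mol = 0.82536; Si = 0.82536, O = 1.65072.
ΣO = 2.47748; factor = 6/ΣO = 2.42182.
Fe apfu = 0.32501 × 2.42182 = 0.787.

0.787 Fe apfu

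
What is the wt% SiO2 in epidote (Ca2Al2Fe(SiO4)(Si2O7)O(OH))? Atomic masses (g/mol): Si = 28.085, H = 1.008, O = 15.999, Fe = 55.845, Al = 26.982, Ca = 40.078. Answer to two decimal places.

37.30 wt%

Molar mass of Ca2Al2Fe(SiO4)(Si2O7)O(OH) = 2·40.078 + 2·26.982 + 1·55.845 + 3·28.085 + 13·15.999 + 1·1.008 = 483.215 g/mol.
Each formula unit contains 3 Si, equivalent to 3/1 = 3.0000 mol SiO2.
M(SiO2) = 1×28.085 + 2×15.999 = 60.083 g/mol.
Mass of SiO2 per formula unit = 3.0000 × 60.083 = 180.249 g.
SiO2 wt% = 180.249 / 483.215 × 100 = 37.30%.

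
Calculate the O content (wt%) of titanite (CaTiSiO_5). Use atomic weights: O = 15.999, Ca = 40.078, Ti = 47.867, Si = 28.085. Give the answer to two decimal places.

40.81 wt%

Molar mass of CaTiSiO_5: 1·40.078 + 1·47.867 + 1·28.085 + 5·15.999 = 196.025 g/mol.
Mass of O per formula unit: 5 × 15.999 = 79.995 g.
Weight fraction O = 79.995 / 196.025 = 0.4081.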